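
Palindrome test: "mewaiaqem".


Word: "mewaiaqem"
Reversed: "meqaiawem"
Forward == Backward? mewaiaqem != meqaiawem
Palindrome = No


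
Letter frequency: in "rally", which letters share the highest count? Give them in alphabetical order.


Word: "rally"
Letter counts:
  'a': 1
  'l': 2
  'r': 1
  'y': 1
Maximum count = 2
Most frequent = 'l' (2 times each)


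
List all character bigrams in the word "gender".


Word: "gender" (length 6)
Number of bigrams = 6 - 2 + 1 = 5
  Position 0: "ge"
  Position 1: "en"
  Position 2: "nd"
  Position 3: "de"
  Position 4: "er"
Bigrams = "ge", "en", "nd", "de", "er"


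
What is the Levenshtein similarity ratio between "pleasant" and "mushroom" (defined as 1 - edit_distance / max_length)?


Word 1: "pleasant" (length 8)
Word 2: "mushroom" (length 8)
One optimal edit sequence:
  1. substitute 'p' -> 'm'  (+1)
  2. substitute 'l' -> 'u'  (+1)
  3. substitute 'e' -> 's'  (+1)
  4. substitute 'a' -> 'h'  (+1)
  5. substitute 's' -> 'r'  (+1)
  6. substitute 'a' -> 'o'  (+1)
  7. substitute 'n' -> 'o'  (+1)
  8. substitute 't' -> 'm'  (+1)
Edit distance = 8
Max length = max(8, 8) = 8
Similarity = 1 - 8/8
= 0.0000


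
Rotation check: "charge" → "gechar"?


Word: "charge", Candidate: "gechar"
Method: check if candidate is substring of word+word
"chargecharge" contains "gechar"? Yes
Is rotation = Yes


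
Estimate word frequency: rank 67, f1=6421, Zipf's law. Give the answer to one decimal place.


Zipf's law: f(r) = f(1) / r
f(1) = 6421
f(67) = 6421 / 67
= 95.8 occurrences


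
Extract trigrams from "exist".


Word: "exist" (length 5)
Number of trigrams = 5 - 3 + 1 = 3
  Position 0: "exi"
  Position 1: "xis"
  Position 2: "ist"
Trigrams = "exi", "xis", "ist"


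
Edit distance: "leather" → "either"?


Word 1: "leather" (length 7)
Word 2: "either" (length 6)
One optimal edit sequence (insert/delete/substitute each cost 1):
  1. delete 'l'  (+1)
  2. keep 'e'
  3. substitute 'a' -> 'i'  (+1)
  4. keep 't'
  5. keep 'h'
  6. keep 'e'
  7. keep 'r'
Total edit operations: 2
Edit distance = 2


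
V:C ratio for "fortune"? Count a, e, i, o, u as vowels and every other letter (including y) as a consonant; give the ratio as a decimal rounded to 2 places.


Word: "fortune"
Vowels (a,e,i,o,u): 3
Consonants: 4
Ratio = 3/4
= 0.75


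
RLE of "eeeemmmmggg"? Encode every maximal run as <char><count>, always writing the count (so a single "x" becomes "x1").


String: "eeeemmmmggg"
Scanning for consecutive runs:
  'e' x 4
  'm' x 4
  'g' x 3
RLE = "e4m4g3"


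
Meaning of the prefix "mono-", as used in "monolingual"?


Prefix: mono-
As in: monolingual -> mono- + lingual
Meaning = one


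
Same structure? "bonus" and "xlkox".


Pattern of "bonus": [0, 1, 2, 3, 4]
Pattern of "xlkox": [0, 1, 2, 3, 0]
Patterns do not match
Same pattern = No


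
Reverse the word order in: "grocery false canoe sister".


Original: "grocery false canoe sister"
Words (1..n): grocery | false | canoe | sister
Reversed (n..1): sister | canoe | false | grocery
Result = "sister canoe false grocery"


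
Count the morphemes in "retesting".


Word: "retesting"
Morphemes: re- / test / -ing
Each morpheme carries meaning
= 3 morphemes


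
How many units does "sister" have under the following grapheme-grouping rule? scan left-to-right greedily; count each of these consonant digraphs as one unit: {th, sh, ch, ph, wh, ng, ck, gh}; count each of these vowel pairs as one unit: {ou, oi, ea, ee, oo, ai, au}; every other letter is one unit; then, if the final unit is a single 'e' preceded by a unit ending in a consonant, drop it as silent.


Word: "sister" (6 letters)
Left-to-right scan:
  [1] 's' (letter)
  [2] 'i' (letter)
  [3] 's' (letter)
  [4] 't' (letter)
  [5] 'e' (letter)
  [6] 'r' (letter)
Units from scan: 6
Sound units = 6 units


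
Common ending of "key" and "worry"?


Word 1: "key"
Word 2: "worry"
Comparing from end:
  Pos -1: 'y' == 'y'
  Pos -2: 'e' != 'r' (stop)
LCS = "y" (length 1)


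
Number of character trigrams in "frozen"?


Word: "frozen" (length 6)
Number of 3-grams = length - 3 + 1 = 6 - 3 + 1
= 4


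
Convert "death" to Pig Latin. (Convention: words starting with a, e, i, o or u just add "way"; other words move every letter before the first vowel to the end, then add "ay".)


Word: "death"
Starts with consonant(s) → move to end, add 'ay'
Consonant cluster: "d"
Pig Latin = "eathday"


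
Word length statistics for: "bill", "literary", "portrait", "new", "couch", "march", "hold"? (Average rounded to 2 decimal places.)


Lengths: "bill"=4, "literary"=8, "portrait"=8, "new"=3, "couch"=5, "march"=5, "hold"=4
Sum = 37, Count = 7
Average = 37/7 = 5.29
= avg=5.29, min=3, max=8


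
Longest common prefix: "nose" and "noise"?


Word 1: "nose"
Word 2: "noise"
Comparing from start:
  Pos 0: 'n' == 'n'
  Pos 1: 'o' == 'o'
  Pos 2: 's' != 'i' (stop)
LCP = "no" (length 2)


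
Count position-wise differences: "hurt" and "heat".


Comparing character by character (same length = 4):
  Pos 0: 'h' vs 'h' =
  Pos 1: 'u' vs 'e' !=
  Pos 2: 'r' vs 'a' !=
  Pos 3: 't' vs 't' =
Hamming distance = 2


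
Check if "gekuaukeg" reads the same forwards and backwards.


Word: "gekuaukeg"
Reversed: "gekuaukeg"
Forward == Backward? gekuaukeg == gekuaukeg
Palindrome = Yes


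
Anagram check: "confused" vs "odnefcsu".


Word 1: "confused" → sorted: cdefnosu
Word 2: "odnefcsu" → sorted: cdefnosu
Same letters? cdefnosu == cdefnosu
Anagram = Yes


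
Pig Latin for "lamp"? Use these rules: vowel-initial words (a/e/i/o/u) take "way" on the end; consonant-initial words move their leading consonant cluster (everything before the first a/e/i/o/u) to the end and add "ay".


Word: "lamp"
Starts with consonant(s) → move to end, add 'ay'
Consonant cluster: "l"
Pig Latin = "amplay"


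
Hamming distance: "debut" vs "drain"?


Comparing character by character (same length = 5):
  Pos 0: 'd' vs 'd' =
  Pos 1: 'e' vs 'r' !=
  Pos 2: 'b' vs 'a' !=
  Pos 3: 'u' vs 'i' !=
  Pos 4: 't' vs 'n' !=
Hamming distance = 4


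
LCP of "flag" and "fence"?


Word 1: "flag"
Word 2: "fence"
Comparing from start:
  Pos 0: 'f' == 'f'
  Pos 1: 'l' != 'e' (stop)
LCP = "f" (length 1)


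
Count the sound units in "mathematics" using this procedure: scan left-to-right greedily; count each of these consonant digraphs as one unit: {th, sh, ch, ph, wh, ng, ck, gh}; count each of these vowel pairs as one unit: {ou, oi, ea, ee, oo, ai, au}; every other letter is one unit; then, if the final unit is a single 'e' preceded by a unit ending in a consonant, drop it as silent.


Word: "mathematics" (11 letters)
Left-to-right scan:
  1. 'm' (letter)
  2. 'a' (letter)
  3. 'th' (digraph)
  4. 'e' (letter)
  5. 'm' (letter)
  6. 'a' (letter)
  7. 't' (letter)
  8. 'i' (letter)
  9. 'c' (letter)
  10. 's' (letter)
Units from scan: 10
Sound units = 10 units


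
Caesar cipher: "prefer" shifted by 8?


Word: "prefer"
Shift: 8
Each letter → (letter + shift) mod 26:
  'p' (15) + 8 = 23 → 'x'
  'r' (17) + 8 = 25 → 'z'
  'e' (4) + 8 = 12 → 'm'
  'f' (5) + 8 = 13 → 'n'
  'e' (4) + 8 = 12 → 'm'
  'r' (17) + 8 = 25 → 'z'
Result = "xzmnmz"


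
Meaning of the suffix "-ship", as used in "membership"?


Suffix: -ship
As in: membership -> member + -ship
Meaning = state / position


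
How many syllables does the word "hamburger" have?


Word: "hamburger"
Syllable breakdown: ham-bur-ger
Counting: 3 parts
= 3 syllables


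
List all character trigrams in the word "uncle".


Word: "uncle" (length 5)
Number of trigrams = 5 - 3 + 1 = 3
  Position 0: "unc"
  Position 1: "ncl"
  Position 2: "cle"
Trigrams = "unc", "ncl", "cle"


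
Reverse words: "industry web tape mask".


Original: "industry web tape mask"
Words (1..n): industry | web | tape | mask
Reversed (n..1): mask | tape | web | industry
Result = "mask tape web industry"


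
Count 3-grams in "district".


Word: "district" (length 8)
Number of 3-grams = length - 3 + 1 = 8 - 3 + 1
= 6


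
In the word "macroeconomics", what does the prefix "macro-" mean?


Prefix: macro-
Example: macroeconomics = macro- + economics
Meaning = large


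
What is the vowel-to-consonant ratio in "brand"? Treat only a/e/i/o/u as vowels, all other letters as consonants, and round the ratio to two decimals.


Word: "brand"
Vowels (a,e,i,o,u): 1
Consonants: 4
Ratio = 1/4
= 0.25


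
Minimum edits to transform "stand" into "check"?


Word 1: "stand" (length 5)
Word 2: "check" (length 5)
One optimal edit sequence (insert/delete/substitute each cost 1):
  1. substitute 's' -> 'c'  (+1)
  2. substitute 't' -> 'h'  (+1)
  3. substitute 'a' -> 'e'  (+1)
  4. substitute 'n' -> 'c'  (+1)
  5. substitute 'd' -> 'k'  (+1)
Total edit operations: 5
Edit distance = 5


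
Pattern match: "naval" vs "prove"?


Pattern of "naval": [0, 1, 2, 1, 3]
Pattern of "prove": [0, 1, 2, 3, 4]
Patterns do not match
Same pattern = No


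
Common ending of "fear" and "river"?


Word 1: "fear"
Word 2: "river"
Comparing from end:
  Pos -1: 'r' == 'r'
  Pos -2: 'a' != 'e' (stop)
LCS = "r" (length 1)


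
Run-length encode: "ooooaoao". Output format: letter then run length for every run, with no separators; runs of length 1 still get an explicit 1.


String: "ooooaoao"
Scanning for consecutive runs:
  'o' x 4
  'a' x 1
  'o' x 1
  'a' x 1
  'o' x 1
RLE = "o4a1o1a1o1"


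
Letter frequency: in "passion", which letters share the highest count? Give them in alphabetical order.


Word: "passion"
Letter counts:
  'a': 1
  'i': 1
  'n': 1
  'o': 1
  'p': 1
  's': 2
Maximum count = 2
Most frequent = 's' (2 times each)


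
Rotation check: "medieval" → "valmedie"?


Word: "medieval", Candidate: "valmedie"
Method: check if candidate is substring of word+word
"medievalmedieval" contains "valmedie"? Yes
Is rotation = Yes


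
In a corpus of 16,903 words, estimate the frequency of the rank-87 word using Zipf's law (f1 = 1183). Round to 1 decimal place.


Zipf's law: f(r) = f(1) / r
f(1) = 1183
f(87) = 1183 / 87
= 13.6 occurrences


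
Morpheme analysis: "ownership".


Word: "ownership"
Morphemes: own / -er / -ship
Each morpheme carries meaning
= 3 morphemes


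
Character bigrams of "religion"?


Word: "religion" (length 8)
Number of bigrams = 8 - 2 + 1 = 7
  Position 0: "re"
  Position 1: "el"
  Position 2: "li"
  Position 3: "ig"
  Position 4: "gi"
  Position 5: "io"
  Position 6: "on"
Bigrams = "re", "el", "li", "ig", "gi", "io", "on"


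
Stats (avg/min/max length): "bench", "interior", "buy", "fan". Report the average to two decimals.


Lengths: "bench"=5, "interior"=8, "buy"=3, "fan"=3
Sum = 19, Count = 4
Average = 19/4 = 4.75
= avg=4.75, min=3, max=8


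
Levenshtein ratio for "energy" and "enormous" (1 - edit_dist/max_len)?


Word 1: "energy" (length 6)
Word 2: "enormous" (length 8)
One optimal edit sequence:
  1. keep 'e'
  2. keep 'n'
  3. substitute 'e' -> 'o'  (+1)
  4. keep 'r'
  5. insert 'm'  (+1)
  6. insert 'o'  (+1)
  7. substitute 'g' -> 'u'  (+1)
  8. substitute 'y' -> 's'  (+1)
Edit distance = 5
Max length = max(6, 8) = 8
Similarity = 1 - 5/8
= 0.3750


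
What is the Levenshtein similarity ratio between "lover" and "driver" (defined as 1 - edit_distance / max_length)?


Word 1: "lover" (length 5)
Word 2: "driver" (length 6)
One optimal edit sequence:
  1. insert 'd'  (+1)
  2. substitute 'l' -> 'r'  (+1)
  3. substitute 'o' -> 'i'  (+1)
  4. keep 'v'
  5. keep 'e'
  6. keep 'r'
Edit distance = 3
Max length = max(5, 6) = 6
Similarity = 1 - 3/6
= 0.5000


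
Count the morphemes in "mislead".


Word: "mislead"
Morphemes: mis- / lead
Each morpheme carries meaning
= 2 morphemes


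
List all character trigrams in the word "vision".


Word: "vision" (length 6)
Number of trigrams = 6 - 3 + 1 = 4
  Position 0: "vis"
  Position 1: "isi"
  Position 2: "sio"
  Position 3: "ion"
Trigrams = "vis", "isi", "sio", "ion"


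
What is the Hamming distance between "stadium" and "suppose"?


Comparing character by character (same length = 7):
  Pos 0: 's' vs 's' =
  Pos 1: 't' vs 'u' !=
  Pos 2: 'a' vs 'p' !=
  Pos 3: 'd' vs 'p' !=
  Pos 4: 'i' vs 'o' !=
  Pos 5: 'u' vs 's' !=
  Pos 6: 'm' vs 'e' !=
Hamming distance = 6


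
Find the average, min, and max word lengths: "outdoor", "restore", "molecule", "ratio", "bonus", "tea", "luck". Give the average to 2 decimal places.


Lengths: "outdoor"=7, "restore"=7, "molecule"=8, "ratio"=5, "bonus"=5, "tea"=3, "luck"=4
Sum = 39, Count = 7
Average = 39/7 = 5.57
= avg=5.57, min=3, max=8


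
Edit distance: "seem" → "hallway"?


Word 1: "seem" (length 4)
Word 2: "hallway" (length 7)
One optimal edit sequence (insert/delete/substitute each cost 1):
  1. insert 'h'  (+1)
  2. insert 'a'  (+1)
  3. insert 'l'  (+1)
  4. substitute 's' -> 'l'  (+1)
  5. substitute 'e' -> 'w'  (+1)
  6. substitute 'e' -> 'a'  (+1)
  7. substitute 'm' -> 'y'  (+1)
Total edit operations: 7
Edit distance = 7


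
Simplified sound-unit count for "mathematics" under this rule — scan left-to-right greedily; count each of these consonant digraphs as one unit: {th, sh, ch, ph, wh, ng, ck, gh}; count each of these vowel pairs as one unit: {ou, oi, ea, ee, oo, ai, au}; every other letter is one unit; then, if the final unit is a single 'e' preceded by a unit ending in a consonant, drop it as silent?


Word: "mathematics" (11 letters)
Left-to-right scan:
  1. 'm' (letter)
  2. 'a' (letter)
  3. 'th' (digraph)
  4. 'e' (letter)
  5. 'm' (letter)
  6. 'a' (letter)
  7. 't' (letter)
  8. 'i' (letter)
  9. 'c' (letter)
  10. 's' (letter)
Units from scan: 10
Sound units = 10 units


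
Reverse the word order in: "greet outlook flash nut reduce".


Original: "greet outlook flash nut reduce"
Words (1..n): greet | outlook | flash | nut | reduce
Reversed (n..1): reduce | nut | flash | outlook | greet
Result = "reduce nut flash outlook greet"


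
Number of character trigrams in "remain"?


Word: "remain" (length 6)
Number of 3-grams = length - 3 + 1 = 6 - 3 + 1
= 4


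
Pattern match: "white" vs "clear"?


Pattern of "white": [0, 1, 2, 3, 4]
Pattern of "clear": [0, 1, 2, 3, 4]
Patterns match
Same pattern = Yes


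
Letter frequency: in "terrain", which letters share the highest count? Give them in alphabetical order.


Word: "terrain"
Letter counts:
  'a': 1
  'e': 1
  'i': 1
  'n': 1
  'r': 2
  't': 1
Maximum count = 2
Most frequent = 'r' (2 times each)


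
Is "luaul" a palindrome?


Word: "luaul"
Reversed: "luaul"
Forward == Backward? luaul == luaul
Palindrome = Yes


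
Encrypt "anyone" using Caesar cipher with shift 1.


Word: "anyone"
Shift: 1
Each letter → (letter + shift) mod 26:
  'a' (0) + 1 = 1 → 'b'
  'n' (13) + 1 = 14 → 'o'
  'y' (24) + 1 = 25 → 'z'
  'o' (14) + 1 = 15 → 'p'
  'n' (13) + 1 = 14 → 'o'
  'e' (4) + 1 = 5 → 'f'
Result = "bozpof"


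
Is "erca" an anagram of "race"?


Word 1: "race" → sorted: acer
Word 2: "erca" → sorted: acer
Same letters? acer == acer
Anagram = Yes


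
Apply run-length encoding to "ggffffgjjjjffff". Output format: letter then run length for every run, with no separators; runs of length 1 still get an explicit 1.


String: "ggffffgjjjjffff"
Scanning for consecutive runs:
  'g' x 2
  'f' x 4
  'g' x 1
  'j' x 4
  'f' x 4
RLE = "g2f4g1j4f4"


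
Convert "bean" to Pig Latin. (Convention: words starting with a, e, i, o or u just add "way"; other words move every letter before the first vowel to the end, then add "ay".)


Word: "bean"
Starts with consonant(s) → move to end, add 'ay'
Consonant cluster: "b"
Pig Latin = "eanbay"


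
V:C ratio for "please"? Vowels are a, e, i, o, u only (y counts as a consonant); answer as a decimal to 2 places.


Word: "please"
Vowels (a,e,i,o,u): 3
Consonants: 3
Ratio = 3/3
= 1.00


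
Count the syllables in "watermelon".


Word: "watermelon"
Syllable breakdown: wa | ter | mel | on
Counting: 4 parts
= 4 syllables


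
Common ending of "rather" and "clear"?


Word 1: "rather"
Word 2: "clear"
Comparing from end:
  Pos -1: 'r' == 'r'
  Pos -2: 'e' != 'a' (stop)
LCS = "r" (length 1)


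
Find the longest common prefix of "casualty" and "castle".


Word 1: "casualty"
Word 2: "castle"
Comparing from start:
  Pos 0: 'c' == 'c'
  Pos 1: 'a' == 'a'
  Pos 2: 's' == 's'
  Pos 3: 'u' != 't' (stop)
LCP = "cas" (length 3)


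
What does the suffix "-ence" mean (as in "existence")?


Suffix: -ence
As in: existence -> exist + -ence
Meaning = state of


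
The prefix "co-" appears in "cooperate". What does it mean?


Prefix: co-
Example: cooperate = co- + operate
Meaning = together


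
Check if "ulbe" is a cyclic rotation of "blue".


Word: "blue", Candidate: "ulbe"
Method: check if candidate is substring of word+word
"blueblue" contains "ulbe"? No
Is rotation = No


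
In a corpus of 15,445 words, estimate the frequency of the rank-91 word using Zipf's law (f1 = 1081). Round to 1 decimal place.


Zipf's law: f(r) = f(1) / r
f(1) = 1081
f(91) = 1081 / 91
= 11.9 occurrences


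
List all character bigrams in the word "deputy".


Word: "deputy" (length 6)
Number of bigrams = 6 - 2 + 1 = 5
  Position 0: "de"
  Position 1: "ep"
  Position 2: "pu"
  Position 3: "ut"
  Position 4: "ty"
Bigrams = "de", "ep", "pu", "ut", "ty"


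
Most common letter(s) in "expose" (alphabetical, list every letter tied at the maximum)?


Word: "expose"
Letter counts:
  'e': 2
  'o': 1
  'p': 1
  's': 1
  'x': 1
Maximum count = 2
Most frequent = 'e' (2 times each)


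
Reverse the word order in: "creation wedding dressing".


Original: "creation wedding dressing"
Words (1..n): creation | wedding | dressing
Reversed (n..1): dressing | wedding | creation
Result = "dressing wedding creation"


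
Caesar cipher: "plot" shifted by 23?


Word: "plot"
Shift: 23
Each letter → (letter + shift) mod 26:
  'p' (15) + 23 = 12 → 'm'
  'l' (11) + 23 = 8 → 'i'
  'o' (14) + 23 = 11 → 'l'
  't' (19) + 23 = 16 → 'q'
Result = "milq"


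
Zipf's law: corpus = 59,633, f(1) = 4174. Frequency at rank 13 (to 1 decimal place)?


Zipf's law: f(r) = f(1) / r
f(1) = 4174
f(13) = 4174 / 13
= 321.1 occurrences


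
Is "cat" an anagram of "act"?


Word 1: "act" → sorted: act
Word 2: "cat" → sorted: act
Same letters? act == act
Anagram = Yes


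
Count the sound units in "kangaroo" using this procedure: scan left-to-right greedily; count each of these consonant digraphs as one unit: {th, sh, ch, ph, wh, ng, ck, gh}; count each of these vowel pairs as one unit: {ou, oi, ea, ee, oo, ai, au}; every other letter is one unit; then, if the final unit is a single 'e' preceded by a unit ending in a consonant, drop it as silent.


Word: "kangaroo" (8 letters)
Left-to-right scan:
  1. 'k' (letter)
  2. 'a' (letter)
  3. 'ng' (digraph)
  4. 'a' (letter)
  5. 'r' (letter)
  6. 'oo' (vowel-pair)
Units from scan: 6
Sound units = 6 units


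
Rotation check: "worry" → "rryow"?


Word: "worry", Candidate: "rryow"
Method: check if candidate is substring of word+word
"worryworry" contains "rryow"? No
Is rotation = No


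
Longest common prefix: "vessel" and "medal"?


Word 1: "vessel"
Word 2: "medal"
Comparing from start:
  Pos 0: 'v' != 'm' (stop)
LCP = "" (length 0)


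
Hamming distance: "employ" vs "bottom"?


Comparing character by character (same length = 6):
  Pos 0: 'e' vs 'b' !=
  Pos 1: 'm' vs 'o' !=
  Pos 2: 'p' vs 't' !=
  Pos 3: 'l' vs 't' !=
  Pos 4: 'o' vs 'o' =
  Pos 5: 'y' vs 'm' !=
Hamming distance = 5


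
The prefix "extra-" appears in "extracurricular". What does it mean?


Prefix: extra-
Example: extracurricular = extra- + curricular
Meaning = beyond


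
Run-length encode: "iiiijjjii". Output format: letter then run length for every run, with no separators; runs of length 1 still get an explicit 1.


String: "iiiijjjii"
Scanning for consecutive runs:
  'i' x 4
  'j' x 3
  'i' x 2
RLE = "i4j3i2"


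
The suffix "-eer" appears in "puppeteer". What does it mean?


Suffix: -eer
Example: puppeteer (puppet + -eer)
Meaning = one who is concerned with


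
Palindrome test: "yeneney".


Word: "yeneney"
Reversed: "yeneney"
Forward == Backward? yeneney == yeneney
Palindrome = Yes


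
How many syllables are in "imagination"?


Word: "imagination"
Syllable breakdown: i | mag | i | na | tion
Counting: 5 parts
= 5 syllables


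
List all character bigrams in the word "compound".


Word: "compound" (length 8)
Number of bigrams = 8 - 2 + 1 = 7
  Position 0: "co"
  Position 1: "om"
  Position 2: "mp"
  Position 3: "po"
  Position 4: "ou"
  Position 5: "un"
  Position 6: "nd"
Bigrams = "co", "om", "mp", "po", "ou", "un", "nd"


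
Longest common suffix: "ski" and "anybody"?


Word 1: "ski"
Word 2: "anybody"
Comparing from end:
  Pos -1: 'i' != 'y' (stop)
LCS = "" (length 0)


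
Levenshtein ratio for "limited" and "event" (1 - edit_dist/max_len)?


Word 1: "limited" (length 7)
Word 2: "event" (length 5)
One optimal edit sequence:
  1. substitute 'l' -> 'e'  (+1)
  2. substitute 'i' -> 'v'  (+1)
  3. substitute 'm' -> 'e'  (+1)
  4. substitute 'i' -> 'n'  (+1)
  5. keep 't'
  6. delete 'e'  (+1)
  7. delete 'd'  (+1)
Edit distance = 6
Max length = max(7, 5) = 7
Similarity = 1 - 6/7
= 0.1429


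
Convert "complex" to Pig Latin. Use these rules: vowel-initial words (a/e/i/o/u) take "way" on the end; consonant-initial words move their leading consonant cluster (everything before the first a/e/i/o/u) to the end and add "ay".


Word: "complex"
Starts with consonant(s) → move to end, add 'ay'
Consonant cluster: "c"
Pig Latin = "omplexcay"


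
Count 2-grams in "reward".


Word: "reward" (length 6)
Number of 2-grams = length - 2 + 1 = 6 - 2 + 1
= 5


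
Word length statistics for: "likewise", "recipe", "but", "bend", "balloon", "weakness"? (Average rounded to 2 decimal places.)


Lengths: "likewise"=8, "recipe"=6, "but"=3, "bend"=4, "balloon"=7, "weakness"=8
Sum = 36, Count = 6
Average = 36/6 = 6.00
= avg=6.00, min=3, max=8


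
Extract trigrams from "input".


Word: "input" (length 5)
Number of trigrams = 5 - 3 + 1 = 3
  Position 0: "inp"
  Position 1: "npu"
  Position 2: "put"
Trigrams = "inp", "npu", "put"


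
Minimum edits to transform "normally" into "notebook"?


Word 1: "normally" (length 8)
Word 2: "notebook" (length 8)
One optimal edit sequence (insert/delete/substitute each cost 1):
  1. keep 'n'
  2. keep 'o'
  3. substitute 'r' -> 't'  (+1)
  4. substitute 'm' -> 'e'  (+1)
  5. substitute 'a' -> 'b'  (+1)
  6. substitute 'l' -> 'o'  (+1)
  7. substitute 'l' -> 'o'  (+1)
  8. substitute 'y' -> 'k'  (+1)
Total edit operations: 6
Edit distance = 6


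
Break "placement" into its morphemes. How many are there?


Word: "placement"
Morphemes: place | -ment
Each morpheme carries meaning
= 2 morphemes


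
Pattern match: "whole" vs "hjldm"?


Pattern of "whole": [0, 1, 2, 3, 4]
Pattern of "hjldm": [0, 1, 2, 3, 4]
Patterns match
Same pattern = Yes


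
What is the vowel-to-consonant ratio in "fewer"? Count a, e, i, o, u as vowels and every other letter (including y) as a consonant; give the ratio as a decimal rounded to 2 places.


Word: "fewer"
Vowels (a,e,i,o,u): 2
Consonants: 3
Ratio = 2/3
= 0.67


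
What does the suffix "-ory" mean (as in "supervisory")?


Suffix: -ory
Example: supervisory (supervise + -ory, with a spelling change)
Meaning = relating to / place for


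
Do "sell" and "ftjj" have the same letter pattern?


Pattern of "sell": [0, 1, 2, 2]
Pattern of "ftjj": [0, 1, 2, 2]
Patterns match
Same pattern = Yes


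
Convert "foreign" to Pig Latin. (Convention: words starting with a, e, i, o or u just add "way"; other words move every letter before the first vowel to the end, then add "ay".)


Word: "foreign"
Starts with consonant(s) → move to end, add 'ay'
Consonant cluster: "f"
Pig Latin = "oreignfay"


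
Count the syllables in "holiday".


Word: "holiday"
Syllable breakdown: hol | i | day
Counting: 3 parts
= 3 syllables


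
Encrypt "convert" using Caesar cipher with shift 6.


Word: "convert"
Shift: 6
Each letter → (letter + shift) mod 26:
  'c' (2) + 6 = 8 → 'i'
  'o' (14) + 6 = 20 → 'u'
  'n' (13) + 6 = 19 → 't'
  'v' (21) + 6 = 1 → 'b'
  'e' (4) + 6 = 10 → 'k'
  'r' (17) + 6 = 23 → 'x'
  't' (19) + 6 = 25 → 'z'
Result = "iutbkxz"


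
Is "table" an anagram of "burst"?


Word 1: "burst" → sorted: brstu
Word 2: "table" → sorted: abelt
Same letters? brstu != abelt
Anagram = No


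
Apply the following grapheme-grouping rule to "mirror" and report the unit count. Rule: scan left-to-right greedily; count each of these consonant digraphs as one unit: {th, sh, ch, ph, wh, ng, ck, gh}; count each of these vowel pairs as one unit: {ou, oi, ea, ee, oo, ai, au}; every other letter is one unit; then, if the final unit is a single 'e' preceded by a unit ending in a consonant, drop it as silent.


Word: "mirror" (6 letters)
Left-to-right scan:
  [1] 'm' (letter)
  [2] 'i' (letter)
  [3] 'r' (letter)
  [4] 'r' (letter)
  [5] 'o' (letter)
  [6] 'r' (letter)
Units from scan: 6
Sound units = 6 units


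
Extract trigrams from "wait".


Word: "wait" (length 4)
Number of trigrams = 4 - 3 + 1 = 2
  Position 0: "wai"
  Position 1: "ait"
Trigrams = "wai", "ait"


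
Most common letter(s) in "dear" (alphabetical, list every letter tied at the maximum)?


Word: "dear"
Letter counts:
  'a': 1
  'd': 1
  'e': 1
  'r': 1
Maximum count = 1
Most frequent = 'a', 'd', 'e', 'r' (1 time each)


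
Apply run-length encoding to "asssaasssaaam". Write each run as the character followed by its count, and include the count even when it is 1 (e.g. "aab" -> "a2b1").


String: "asssaasssaaam"
Scanning for consecutive runs:
  'a' x 1
  's' x 3
  'a' x 2
  's' x 3
  'a' x 3
  'm' x 1
RLE = "a1s3a2s3a3m1"


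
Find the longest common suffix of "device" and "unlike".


Word 1: "device"
Word 2: "unlike"
Comparing from end:
  Pos -1: 'e' == 'e'
  Pos -2: 'c' != 'k' (stop)
LCS = "e" (length 1)


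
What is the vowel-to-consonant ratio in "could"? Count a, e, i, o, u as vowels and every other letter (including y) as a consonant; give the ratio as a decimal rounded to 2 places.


Word: "could"
Vowels (a,e,i,o,u): 2
Consonants: 3
Ratio = 2/3
= 0.67


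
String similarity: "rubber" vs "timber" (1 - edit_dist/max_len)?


Word 1: "rubber" (length 6)
Word 2: "timber" (length 6)
One optimal edit sequence:
  1. substitute 'r' -> 't'  (+1)
  2. substitute 'u' -> 'i'  (+1)
  3. substitute 'b' -> 'm'  (+1)
  4. keep 'b'
  5. keep 'e'
  6. keep 'r'
Edit distance = 3
Max length = max(6, 6) = 6
Similarity = 1 - 3/6
= 0.5000


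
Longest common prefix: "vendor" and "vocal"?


Word 1: "vendor"
Word 2: "vocal"
Comparing from start:
  Pos 0: 'v' == 'v'
  Pos 1: 'e' != 'o' (stop)
LCP = "v" (length 1)


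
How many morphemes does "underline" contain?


Word: "underline"
Morphemes: under- / line
Each morpheme carries meaning
= 2 morphemes


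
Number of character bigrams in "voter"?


Word: "voter" (length 5)
Number of 2-grams = length - 2 + 1 = 5 - 2 + 1
= 4


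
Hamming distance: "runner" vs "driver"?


Comparing character by character (same length = 6):
  Pos 0: 'r' vs 'd' !=
  Pos 1: 'u' vs 'r' !=
  Pos 2: 'n' vs 'i' !=
  Pos 3: 'n' vs 'v' !=
  Pos 4: 'e' vs 'e' =
  Pos 5: 'r' vs 'r' =
Hamming distance = 4


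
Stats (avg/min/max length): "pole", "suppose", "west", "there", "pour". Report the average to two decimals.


Lengths: "pole"=4, "suppose"=7, "west"=4, "there"=5, "pour"=4
Sum = 24, Count = 5
Average = 24/5 = 4.80
= avg=4.80, min=4, max=7


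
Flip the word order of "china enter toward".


Original: "china enter toward"
Words (1..n): china | enter | toward
Reversed (n..1): toward | enter | china
Result = "toward enter china"


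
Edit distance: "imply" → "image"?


Word 1: "imply" (length 5)
Word 2: "image" (length 5)
One optimal edit sequence (insert/delete/substitute each cost 1):
  1. keep 'i'
  2. keep 'm'
  3. substitute 'p' -> 'a'  (+1)
  4. substitute 'l' -> 'g'  (+1)
  5. substitute 'y' -> 'e'  (+1)
Total edit operations: 3
Edit distance = 3


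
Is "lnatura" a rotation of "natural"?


Word: "natural", Candidate: "lnatura"
Method: check if candidate is substring of word+word
"naturalnatural" contains "lnatura"? Yes
Is rotation = Yes


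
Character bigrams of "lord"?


Word: "lord" (length 4)
Number of bigrams = 4 - 2 + 1 = 3
  Position 0: "lo"
  Position 1: "or"
  Position 2: "rd"
Bigrams = "lo", "or", "rd"


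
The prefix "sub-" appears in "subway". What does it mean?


Prefix: sub-
Example: subway = sub- + way
Meaning = under / below


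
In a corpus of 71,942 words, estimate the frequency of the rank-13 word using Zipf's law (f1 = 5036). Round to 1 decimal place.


Zipf's law: f(r) = f(1) / r
f(1) = 5036
f(13) = 5036 / 13
= 387.4 occurrences


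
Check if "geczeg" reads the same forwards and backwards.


Word: "geczeg"
Reversed: "gezceg"
Forward == Backward? geczeg != gezceg
Palindrome = No


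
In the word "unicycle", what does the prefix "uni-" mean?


Prefix: uni-
As in: unicycle -> uni- + cycle
Meaning = one


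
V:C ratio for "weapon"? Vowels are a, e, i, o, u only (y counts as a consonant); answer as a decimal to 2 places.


Word: "weapon"
Vowels (a,e,i,o,u): 3
Consonants: 3
Ratio = 3/3
= 1.00


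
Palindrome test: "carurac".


Word: "carurac"
Reversed: "carurac"
Forward == Backward? carurac == carurac
Palindrome = Yes


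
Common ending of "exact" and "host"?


Word 1: "exact"
Word 2: "host"
Comparing from end:
  Pos -1: 't' == 't'
  Pos -2: 'c' != 's' (stop)
LCS = "t" (length 1)


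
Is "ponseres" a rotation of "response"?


Word: "response", Candidate: "ponseres"
Method: check if candidate is substring of word+word
"responseresponse" contains "ponseres"? Yes
Is rotation = Yes


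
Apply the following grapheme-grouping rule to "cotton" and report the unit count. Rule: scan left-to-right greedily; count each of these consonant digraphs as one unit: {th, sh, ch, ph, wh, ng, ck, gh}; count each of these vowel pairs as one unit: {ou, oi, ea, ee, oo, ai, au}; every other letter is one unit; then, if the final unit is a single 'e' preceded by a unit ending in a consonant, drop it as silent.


Word: "cotton" (6 letters)
Left-to-right scan:
  [1] 'c' (letter)
  [2] 'o' (letter)
  [3] 't' (letter)
  [4] 't' (letter)
  [5] 'o' (letter)
  [6] 'n' (letter)
Units from scan: 6
Sound units = 6 units


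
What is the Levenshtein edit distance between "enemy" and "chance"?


Word 1: "enemy" (length 5)
Word 2: "chance" (length 6)
One optimal edit sequence (insert/delete/substitute each cost 1):
  1. insert 'c'  (+1)
  2. substitute 'e' -> 'h'  (+1)
  3. substitute 'n' -> 'a'  (+1)
  4. substitute 'e' -> 'n'  (+1)
  5. substitute 'm' -> 'c'  (+1)
  6. substitute 'y' -> 'e'  (+1)
Total edit operations: 6
Edit distance = 6


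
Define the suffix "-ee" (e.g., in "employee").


Suffix: -ee
Example: employee (employ + -ee)
Meaning = one who receives


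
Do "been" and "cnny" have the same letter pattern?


Pattern of "been": [0, 1, 1, 2]
Pattern of "cnny": [0, 1, 1, 2]
Patterns match
Same pattern = Yes


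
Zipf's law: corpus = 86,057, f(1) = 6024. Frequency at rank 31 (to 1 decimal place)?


Zipf's law: f(r) = f(1) / r
f(1) = 6024
f(31) = 6024 / 31
= 194.3 occurrences


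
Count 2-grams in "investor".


Word: "investor" (length 8)
Number of 2-grams = length - 2 + 1 = 8 - 2 + 1
= 7


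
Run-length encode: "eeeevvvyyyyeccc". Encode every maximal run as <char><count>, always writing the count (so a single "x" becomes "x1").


String: "eeeevvvyyyyeccc"
Scanning for consecutive runs:
  'e' x 4
  'v' x 3
  'y' x 4
  'e' x 1
  'c' x 3
RLE = "e4v3y4e1c3"


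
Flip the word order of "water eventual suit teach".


Original: "water eventual suit teach"
Words (1..n): water | eventual | suit | teach
Reversed (n..1): teach | suit | eventual | water
Result = "teach suit eventual water"


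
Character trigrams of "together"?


Word: "together" (length 8)
Number of trigrams = 8 - 3 + 1 = 6
  Position 0: "tog"
  Position 1: "oge"
  Position 2: "get"
  Position 3: "eth"
  Position 4: "the"
  Position 5: "her"
Trigrams = "tog", "oge", "get", "eth", "the", "her"


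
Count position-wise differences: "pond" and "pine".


Comparing character by character (same length = 4):
  Pos 0: 'p' vs 'p' =
  Pos 1: 'o' vs 'i' !=
  Pos 2: 'n' vs 'n' =
  Pos 3: 'd' vs 'e' !=
Hamming distance = 2


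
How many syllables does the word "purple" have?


Word: "purple"
Syllable breakdown: pur-ple
Counting: 2 parts
= 2 syllables


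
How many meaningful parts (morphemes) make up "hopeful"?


Word: "hopeful"
Morphemes: hope + -ful
Each morpheme carries meaning
= 2 morphemes


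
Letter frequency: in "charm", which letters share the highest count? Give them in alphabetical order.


Word: "charm"
Letter counts:
  'a': 1
  'c': 1
  'h': 1
  'm': 1
  'r': 1
Maximum count = 1
Most frequent = 'a', 'c', 'h', 'm', 'r' (1 time each)


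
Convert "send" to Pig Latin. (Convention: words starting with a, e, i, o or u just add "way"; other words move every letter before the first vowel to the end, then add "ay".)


Word: "send"
Starts with consonant(s) → move to end, add 'ay'
Consonant cluster: "s"
Pig Latin = "endsay"


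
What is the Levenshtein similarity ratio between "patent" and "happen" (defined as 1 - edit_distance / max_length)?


Word 1: "patent" (length 6)
Word 2: "happen" (length 6)
One optimal edit sequence:
  1. substitute 'p' -> 'h'  (+1)
  2. keep 'a'
  3. insert 'p'  (+1)
  4. substitute 't' -> 'p'  (+1)
  5. keep 'e'
  6. keep 'n'
  7. delete 't'  (+1)
Edit distance = 4
Max length = max(6, 6) = 6
Similarity = 1 - 4/6
= 0.3333


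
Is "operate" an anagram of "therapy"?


Word 1: "therapy" → sorted: aehprty
Word 2: "operate" → sorted: aeeoprt
Same letters? aehprty != aeeoprt
Anagram = No


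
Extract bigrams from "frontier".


Word: "frontier" (length 8)
Number of bigrams = 8 - 2 + 1 = 7
  Position 0: "fr"
  Position 1: "ro"
  Position 2: "on"
  Position 3: "nt"
  Position 4: "ti"
  Position 5: "ie"
  Position 6: "er"
Bigrams = "fr", "ro", "on", "nt", "ti", "ie", "er"


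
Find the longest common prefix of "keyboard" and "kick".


Word 1: "keyboard"
Word 2: "kick"
Comparing from start:
  Pos 0: 'k' == 'k'
  Pos 1: 'e' != 'i' (stop)
LCP = "k" (length 1)


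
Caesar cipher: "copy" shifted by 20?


Word: "copy"
Shift: 20
Each letter → (letter + shift) mod 26:
  'c' (2) + 20 = 22 → 'w'
  'o' (14) + 20 = 8 → 'i'
  'p' (15) + 20 = 9 → 'j'
  'y' (24) + 20 = 18 → 's'
Result = "wijs"


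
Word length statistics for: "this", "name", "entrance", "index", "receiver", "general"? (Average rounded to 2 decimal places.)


Lengths: "this"=4, "name"=4, "entrance"=8, "index"=5, "receiver"=8, "general"=7
Sum = 36, Count = 6
Average = 36/6 = 6.00
= avg=6.00, min=4, max=8


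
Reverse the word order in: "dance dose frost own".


Original: "dance dose frost own"
Words (1..n): dance | dose | frost | own
Reversed (n..1): own | frost | dose | dance
Result = "own frost dose dance"


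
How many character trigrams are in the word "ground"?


Word: "ground" (length 6)
Number of 3-grams = length - 3 + 1 = 6 - 3 + 1
= 4


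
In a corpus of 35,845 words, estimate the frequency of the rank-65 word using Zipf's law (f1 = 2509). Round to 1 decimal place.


Zipf's law: f(r) = f(1) / r
f(1) = 2509
f(65) = 2509 / 65
= 38.6 occurrences


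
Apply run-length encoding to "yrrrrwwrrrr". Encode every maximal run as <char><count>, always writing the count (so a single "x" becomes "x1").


String: "yrrrrwwrrrr"
Scanning for consecutive runs:
  'y' x 1
  'r' x 4
  'w' x 2
  'r' x 4
RLE = "y1r4w2r4"


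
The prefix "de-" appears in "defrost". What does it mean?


Prefix: de-
Example: defrost = de- + frost
Meaning = remove / reverse


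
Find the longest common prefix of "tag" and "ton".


Word 1: "tag"
Word 2: "ton"
Comparing from start:
  Pos 0: 't' == 't'
  Pos 1: 'a' != 'o' (stop)
LCP = "t" (length 1)


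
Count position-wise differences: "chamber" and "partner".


Comparing character by character (same length = 7):
  Pos 0: 'c' vs 'p' !=
  Pos 1: 'h' vs 'a' !=
  Pos 2: 'a' vs 'r' !=
  Pos 3: 'm' vs 't' !=
  Pos 4: 'b' vs 'n' !=
  Pos 5: 'e' vs 'e' =
  Pos 6: 'r' vs 'r' =
Hamming distance = 5


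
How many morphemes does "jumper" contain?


Word: "jumper"
Morphemes: jump + -er
Each morpheme carries meaning
= 2 morphemes


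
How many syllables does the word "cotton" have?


Word: "cotton"
Syllable breakdown: cot / ton
Counting: 2 parts
= 2 syllables


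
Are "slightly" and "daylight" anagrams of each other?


Word 1: "slightly" → sorted: ghillsty
Word 2: "daylight" → sorted: adghilty
Same letters? ghillsty != adghilty
Anagram = No


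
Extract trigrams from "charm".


Word: "charm" (length 5)
Number of trigrams = 5 - 3 + 1 = 3
  Position 0: "cha"
  Position 1: "har"
  Position 2: "arm"
Trigrams = "cha", "har", "arm"


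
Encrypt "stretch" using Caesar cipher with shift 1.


Word: "stretch"
Shift: 1
Each letter → (letter + shift) mod 26:
  's' (18) + 1 = 19 → 't'
  't' (19) + 1 = 20 → 'u'
  'r' (17) + 1 = 18 → 's'
  'e' (4) + 1 = 5 → 'f'
  't' (19) + 1 = 20 → 'u'
  'c' (2) + 1 = 3 → 'd'
  'h' (7) + 1 = 8 → 'i'
Result = "tusfudi"


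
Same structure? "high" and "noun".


Pattern of "high": [0, 1, 2, 0]
Pattern of "noun": [0, 1, 2, 0]
Patterns match
Same pattern = Yes


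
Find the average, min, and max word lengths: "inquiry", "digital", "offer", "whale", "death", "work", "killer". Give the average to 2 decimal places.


Lengths: "inquiry"=7, "digital"=7, "offer"=5, "whale"=5, "death"=5, "work"=4, "killer"=6
Sum = 39, Count = 7
Average = 39/7 = 5.57
= avg=5.57, min=4, max=7


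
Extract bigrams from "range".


Word: "range" (length 5)
Number of bigrams = 5 - 2 + 1 = 4
  Position 0: "ra"
  Position 1: "an"
  Position 2: "ng"
  Position 3: "ge"
Bigrams = "ra", "an", "ng", "ge"


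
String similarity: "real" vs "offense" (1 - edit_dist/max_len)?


Word 1: "real" (length 4)
Word 2: "offense" (length 7)
One optimal edit sequence:
  1. insert 'o'  (+1)
  2. insert 'f'  (+1)
  3. substitute 'r' -> 'f'  (+1)
  4. keep 'e'
  5. insert 'n'  (+1)
  6. substitute 'a' -> 's'  (+1)
  7. substitute 'l' -> 'e'  (+1)
Edit distance = 6
Max length = max(4, 7) = 7
Similarity = 1 - 6/7
= 0.1429


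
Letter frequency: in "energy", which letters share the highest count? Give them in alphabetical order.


Word: "energy"
Letter counts:
  'e': 2
  'g': 1
  'n': 1
  'r': 1
  'y': 1
Maximum count = 2
Most frequent = 'e' (2 times each)


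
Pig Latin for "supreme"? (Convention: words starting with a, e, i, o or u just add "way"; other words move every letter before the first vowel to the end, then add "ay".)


Word: "supreme"
Starts with consonant(s) → move to end, add 'ay'
Consonant cluster: "s"
Pig Latin = "upremesay"


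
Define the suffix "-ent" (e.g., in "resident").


Suffix: -ent
As in: resident -> reside + -ent, with a spelling change
Meaning = one who / that which


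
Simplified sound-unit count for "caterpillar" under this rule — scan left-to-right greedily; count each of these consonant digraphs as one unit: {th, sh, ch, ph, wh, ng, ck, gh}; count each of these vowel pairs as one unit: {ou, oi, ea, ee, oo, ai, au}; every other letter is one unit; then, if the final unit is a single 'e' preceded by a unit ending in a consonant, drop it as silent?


Word: "caterpillar" (11 letters)
Left-to-right scan:
  [1] 'c' (letter)
  [2] 'a' (letter)
  [3] 't' (letter)
  [4] 'e' (letter)
  [5] 'r' (letter)
  [6] 'p' (letter)
  [7] 'i' (letter)
  [8] 'l' (letter)
  [9] 'l' (letter)
  [10] 'a' (letter)
  [11] 'r' (letter)
Units from scan: 11
Sound units = 11 units
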